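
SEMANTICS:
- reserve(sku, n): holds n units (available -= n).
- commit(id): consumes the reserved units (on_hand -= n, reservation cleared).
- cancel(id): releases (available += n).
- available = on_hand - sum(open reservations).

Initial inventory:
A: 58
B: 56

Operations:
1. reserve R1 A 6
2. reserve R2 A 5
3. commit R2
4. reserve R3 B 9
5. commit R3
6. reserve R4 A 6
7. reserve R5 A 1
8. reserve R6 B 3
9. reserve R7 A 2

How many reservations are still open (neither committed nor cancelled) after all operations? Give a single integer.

Answer: 5

Derivation:
Step 1: reserve R1 A 6 -> on_hand[A=58 B=56] avail[A=52 B=56] open={R1}
Step 2: reserve R2 A 5 -> on_hand[A=58 B=56] avail[A=47 B=56] open={R1,R2}
Step 3: commit R2 -> on_hand[A=53 B=56] avail[A=47 B=56] open={R1}
Step 4: reserve R3 B 9 -> on_hand[A=53 B=56] avail[A=47 B=47] open={R1,R3}
Step 5: commit R3 -> on_hand[A=53 B=47] avail[A=47 B=47] open={R1}
Step 6: reserve R4 A 6 -> on_hand[A=53 B=47] avail[A=41 B=47] open={R1,R4}
Step 7: reserve R5 A 1 -> on_hand[A=53 B=47] avail[A=40 B=47] open={R1,R4,R5}
Step 8: reserve R6 B 3 -> on_hand[A=53 B=47] avail[A=40 B=44] open={R1,R4,R5,R6}
Step 9: reserve R7 A 2 -> on_hand[A=53 B=47] avail[A=38 B=44] open={R1,R4,R5,R6,R7}
Open reservations: ['R1', 'R4', 'R5', 'R6', 'R7'] -> 5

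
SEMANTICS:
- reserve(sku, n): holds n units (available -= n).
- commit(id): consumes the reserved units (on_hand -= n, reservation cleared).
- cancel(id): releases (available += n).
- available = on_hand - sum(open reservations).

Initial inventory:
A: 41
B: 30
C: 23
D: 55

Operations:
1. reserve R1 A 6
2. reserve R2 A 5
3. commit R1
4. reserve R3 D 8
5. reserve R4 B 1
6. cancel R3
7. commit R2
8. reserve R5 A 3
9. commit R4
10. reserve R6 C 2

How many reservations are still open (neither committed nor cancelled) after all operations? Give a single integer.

Answer: 2

Derivation:
Step 1: reserve R1 A 6 -> on_hand[A=41 B=30 C=23 D=55] avail[A=35 B=30 C=23 D=55] open={R1}
Step 2: reserve R2 A 5 -> on_hand[A=41 B=30 C=23 D=55] avail[A=30 B=30 C=23 D=55] open={R1,R2}
Step 3: commit R1 -> on_hand[A=35 B=30 C=23 D=55] avail[A=30 B=30 C=23 D=55] open={R2}
Step 4: reserve R3 D 8 -> on_hand[A=35 B=30 C=23 D=55] avail[A=30 B=30 C=23 D=47] open={R2,R3}
Step 5: reserve R4 B 1 -> on_hand[A=35 B=30 C=23 D=55] avail[A=30 B=29 C=23 D=47] open={R2,R3,R4}
Step 6: cancel R3 -> on_hand[A=35 B=30 C=23 D=55] avail[A=30 B=29 C=23 D=55] open={R2,R4}
Step 7: commit R2 -> on_hand[A=30 B=30 C=23 D=55] avail[A=30 B=29 C=23 D=55] open={R4}
Step 8: reserve R5 A 3 -> on_hand[A=30 B=30 C=23 D=55] avail[A=27 B=29 C=23 D=55] open={R4,R5}
Step 9: commit R4 -> on_hand[A=30 B=29 C=23 D=55] avail[A=27 B=29 C=23 D=55] open={R5}
Step 10: reserve R6 C 2 -> on_hand[A=30 B=29 C=23 D=55] avail[A=27 B=29 C=21 D=55] open={R5,R6}
Open reservations: ['R5', 'R6'] -> 2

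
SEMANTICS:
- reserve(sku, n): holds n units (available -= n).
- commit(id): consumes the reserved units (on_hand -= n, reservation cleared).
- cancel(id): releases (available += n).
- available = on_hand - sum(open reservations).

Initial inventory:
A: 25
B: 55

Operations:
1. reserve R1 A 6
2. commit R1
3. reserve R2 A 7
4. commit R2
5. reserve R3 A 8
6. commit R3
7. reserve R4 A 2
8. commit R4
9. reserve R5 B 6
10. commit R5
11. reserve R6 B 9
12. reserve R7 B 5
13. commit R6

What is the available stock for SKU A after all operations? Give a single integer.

Step 1: reserve R1 A 6 -> on_hand[A=25 B=55] avail[A=19 B=55] open={R1}
Step 2: commit R1 -> on_hand[A=19 B=55] avail[A=19 B=55] open={}
Step 3: reserve R2 A 7 -> on_hand[A=19 B=55] avail[A=12 B=55] open={R2}
Step 4: commit R2 -> on_hand[A=12 B=55] avail[A=12 B=55] open={}
Step 5: reserve R3 A 8 -> on_hand[A=12 B=55] avail[A=4 B=55] open={R3}
Step 6: commit R3 -> on_hand[A=4 B=55] avail[A=4 B=55] open={}
Step 7: reserve R4 A 2 -> on_hand[A=4 B=55] avail[A=2 B=55] open={R4}
Step 8: commit R4 -> on_hand[A=2 B=55] avail[A=2 B=55] open={}
Step 9: reserve R5 B 6 -> on_hand[A=2 B=55] avail[A=2 B=49] open={R5}
Step 10: commit R5 -> on_hand[A=2 B=49] avail[A=2 B=49] open={}
Step 11: reserve R6 B 9 -> on_hand[A=2 B=49] avail[A=2 B=40] open={R6}
Step 12: reserve R7 B 5 -> on_hand[A=2 B=49] avail[A=2 B=35] open={R6,R7}
Step 13: commit R6 -> on_hand[A=2 B=40] avail[A=2 B=35] open={R7}
Final available[A] = 2

Answer: 2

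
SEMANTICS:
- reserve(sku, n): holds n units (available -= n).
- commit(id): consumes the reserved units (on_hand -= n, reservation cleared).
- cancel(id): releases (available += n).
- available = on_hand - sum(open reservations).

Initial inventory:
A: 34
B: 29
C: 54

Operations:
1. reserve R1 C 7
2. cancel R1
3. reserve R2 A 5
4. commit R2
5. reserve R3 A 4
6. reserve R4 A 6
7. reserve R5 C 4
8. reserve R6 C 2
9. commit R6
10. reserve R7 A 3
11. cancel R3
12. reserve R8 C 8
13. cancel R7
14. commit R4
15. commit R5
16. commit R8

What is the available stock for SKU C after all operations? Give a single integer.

Answer: 40

Derivation:
Step 1: reserve R1 C 7 -> on_hand[A=34 B=29 C=54] avail[A=34 B=29 C=47] open={R1}
Step 2: cancel R1 -> on_hand[A=34 B=29 C=54] avail[A=34 B=29 C=54] open={}
Step 3: reserve R2 A 5 -> on_hand[A=34 B=29 C=54] avail[A=29 B=29 C=54] open={R2}
Step 4: commit R2 -> on_hand[A=29 B=29 C=54] avail[A=29 B=29 C=54] open={}
Step 5: reserve R3 A 4 -> on_hand[A=29 B=29 C=54] avail[A=25 B=29 C=54] open={R3}
Step 6: reserve R4 A 6 -> on_hand[A=29 B=29 C=54] avail[A=19 B=29 C=54] open={R3,R4}
Step 7: reserve R5 C 4 -> on_hand[A=29 B=29 C=54] avail[A=19 B=29 C=50] open={R3,R4,R5}
Step 8: reserve R6 C 2 -> on_hand[A=29 B=29 C=54] avail[A=19 B=29 C=48] open={R3,R4,R5,R6}
Step 9: commit R6 -> on_hand[A=29 B=29 C=52] avail[A=19 B=29 C=48] open={R3,R4,R5}
Step 10: reserve R7 A 3 -> on_hand[A=29 B=29 C=52] avail[A=16 B=29 C=48] open={R3,R4,R5,R7}
Step 11: cancel R3 -> on_hand[A=29 B=29 C=52] avail[A=20 B=29 C=48] open={R4,R5,R7}
Step 12: reserve R8 C 8 -> on_hand[A=29 B=29 C=52] avail[A=20 B=29 C=40] open={R4,R5,R7,R8}
Step 13: cancel R7 -> on_hand[A=29 B=29 C=52] avail[A=23 B=29 C=40] open={R4,R5,R8}
Step 14: commit R4 -> on_hand[A=23 B=29 C=52] avail[A=23 B=29 C=40] open={R5,R8}
Step 15: commit R5 -> on_hand[A=23 B=29 C=48] avail[A=23 B=29 C=40] open={R8}
Step 16: commit R8 -> on_hand[A=23 B=29 C=40] avail[A=23 B=29 C=40] open={}
Final available[C] = 40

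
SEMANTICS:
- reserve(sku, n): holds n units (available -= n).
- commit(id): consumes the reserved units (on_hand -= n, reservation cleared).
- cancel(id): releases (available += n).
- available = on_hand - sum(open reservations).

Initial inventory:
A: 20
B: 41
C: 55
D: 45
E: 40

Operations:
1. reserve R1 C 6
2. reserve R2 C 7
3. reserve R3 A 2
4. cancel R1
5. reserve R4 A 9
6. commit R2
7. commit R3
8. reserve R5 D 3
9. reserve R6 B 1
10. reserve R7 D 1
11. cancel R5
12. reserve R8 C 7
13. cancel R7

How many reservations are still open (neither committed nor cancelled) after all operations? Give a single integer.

Step 1: reserve R1 C 6 -> on_hand[A=20 B=41 C=55 D=45 E=40] avail[A=20 B=41 C=49 D=45 E=40] open={R1}
Step 2: reserve R2 C 7 -> on_hand[A=20 B=41 C=55 D=45 E=40] avail[A=20 B=41 C=42 D=45 E=40] open={R1,R2}
Step 3: reserve R3 A 2 -> on_hand[A=20 B=41 C=55 D=45 E=40] avail[A=18 B=41 C=42 D=45 E=40] open={R1,R2,R3}
Step 4: cancel R1 -> on_hand[A=20 B=41 C=55 D=45 E=40] avail[A=18 B=41 C=48 D=45 E=40] open={R2,R3}
Step 5: reserve R4 A 9 -> on_hand[A=20 B=41 C=55 D=45 E=40] avail[A=9 B=41 C=48 D=45 E=40] open={R2,R3,R4}
Step 6: commit R2 -> on_hand[A=20 B=41 C=48 D=45 E=40] avail[A=9 B=41 C=48 D=45 E=40] open={R3,R4}
Step 7: commit R3 -> on_hand[A=18 B=41 C=48 D=45 E=40] avail[A=9 B=41 C=48 D=45 E=40] open={R4}
Step 8: reserve R5 D 3 -> on_hand[A=18 B=41 C=48 D=45 E=40] avail[A=9 B=41 C=48 D=42 E=40] open={R4,R5}
Step 9: reserve R6 B 1 -> on_hand[A=18 B=41 C=48 D=45 E=40] avail[A=9 B=40 C=48 D=42 E=40] open={R4,R5,R6}
Step 10: reserve R7 D 1 -> on_hand[A=18 B=41 C=48 D=45 E=40] avail[A=9 B=40 C=48 D=41 E=40] open={R4,R5,R6,R7}
Step 11: cancel R5 -> on_hand[A=18 B=41 C=48 D=45 E=40] avail[A=9 B=40 C=48 D=44 E=40] open={R4,R6,R7}
Step 12: reserve R8 C 7 -> on_hand[A=18 B=41 C=48 D=45 E=40] avail[A=9 B=40 C=41 D=44 E=40] open={R4,R6,R7,R8}
Step 13: cancel R7 -> on_hand[A=18 B=41 C=48 D=45 E=40] avail[A=9 B=40 C=41 D=45 E=40] open={R4,R6,R8}
Open reservations: ['R4', 'R6', 'R8'] -> 3

Answer: 3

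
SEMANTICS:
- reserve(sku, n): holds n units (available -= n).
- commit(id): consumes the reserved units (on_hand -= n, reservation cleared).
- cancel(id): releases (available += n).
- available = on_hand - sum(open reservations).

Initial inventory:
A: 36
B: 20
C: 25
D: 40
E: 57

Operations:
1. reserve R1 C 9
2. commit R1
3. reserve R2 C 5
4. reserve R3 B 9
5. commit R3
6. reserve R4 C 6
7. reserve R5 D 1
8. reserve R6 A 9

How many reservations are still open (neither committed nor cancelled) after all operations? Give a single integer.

Answer: 4

Derivation:
Step 1: reserve R1 C 9 -> on_hand[A=36 B=20 C=25 D=40 E=57] avail[A=36 B=20 C=16 D=40 E=57] open={R1}
Step 2: commit R1 -> on_hand[A=36 B=20 C=16 D=40 E=57] avail[A=36 B=20 C=16 D=40 E=57] open={}
Step 3: reserve R2 C 5 -> on_hand[A=36 B=20 C=16 D=40 E=57] avail[A=36 B=20 C=11 D=40 E=57] open={R2}
Step 4: reserve R3 B 9 -> on_hand[A=36 B=20 C=16 D=40 E=57] avail[A=36 B=11 C=11 D=40 E=57] open={R2,R3}
Step 5: commit R3 -> on_hand[A=36 B=11 C=16 D=40 E=57] avail[A=36 B=11 C=11 D=40 E=57] open={R2}
Step 6: reserve R4 C 6 -> on_hand[A=36 B=11 C=16 D=40 E=57] avail[A=36 B=11 C=5 D=40 E=57] open={R2,R4}
Step 7: reserve R5 D 1 -> on_hand[A=36 B=11 C=16 D=40 E=57] avail[A=36 B=11 C=5 D=39 E=57] open={R2,R4,R5}
Step 8: reserve R6 A 9 -> on_hand[A=36 B=11 C=16 D=40 E=57] avail[A=27 B=11 C=5 D=39 E=57] open={R2,R4,R5,R6}
Open reservations: ['R2', 'R4', 'R5', 'R6'] -> 4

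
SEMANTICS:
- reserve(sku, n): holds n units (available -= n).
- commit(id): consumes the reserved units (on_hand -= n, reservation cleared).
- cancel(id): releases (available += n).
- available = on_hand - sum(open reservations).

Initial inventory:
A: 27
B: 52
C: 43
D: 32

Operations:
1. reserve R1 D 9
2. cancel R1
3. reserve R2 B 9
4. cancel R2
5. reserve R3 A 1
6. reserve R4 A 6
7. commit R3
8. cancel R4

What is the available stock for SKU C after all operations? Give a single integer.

Answer: 43

Derivation:
Step 1: reserve R1 D 9 -> on_hand[A=27 B=52 C=43 D=32] avail[A=27 B=52 C=43 D=23] open={R1}
Step 2: cancel R1 -> on_hand[A=27 B=52 C=43 D=32] avail[A=27 B=52 C=43 D=32] open={}
Step 3: reserve R2 B 9 -> on_hand[A=27 B=52 C=43 D=32] avail[A=27 B=43 C=43 D=32] open={R2}
Step 4: cancel R2 -> on_hand[A=27 B=52 C=43 D=32] avail[A=27 B=52 C=43 D=32] open={}
Step 5: reserve R3 A 1 -> on_hand[A=27 B=52 C=43 D=32] avail[A=26 B=52 C=43 D=32] open={R3}
Step 6: reserve R4 A 6 -> on_hand[A=27 B=52 C=43 D=32] avail[A=20 B=52 C=43 D=32] open={R3,R4}
Step 7: commit R3 -> on_hand[A=26 B=52 C=43 D=32] avail[A=20 B=52 C=43 D=32] open={R4}
Step 8: cancel R4 -> on_hand[A=26 B=52 C=43 D=32] avail[A=26 B=52 C=43 D=32] open={}
Final available[C] = 43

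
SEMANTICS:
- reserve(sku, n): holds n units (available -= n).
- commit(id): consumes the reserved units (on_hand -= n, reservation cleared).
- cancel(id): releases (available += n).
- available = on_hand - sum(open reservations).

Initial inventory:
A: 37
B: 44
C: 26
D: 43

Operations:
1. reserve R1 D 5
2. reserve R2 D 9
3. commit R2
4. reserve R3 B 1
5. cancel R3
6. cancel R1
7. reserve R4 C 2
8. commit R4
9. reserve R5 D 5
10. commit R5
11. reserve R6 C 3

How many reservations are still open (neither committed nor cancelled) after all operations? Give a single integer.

Step 1: reserve R1 D 5 -> on_hand[A=37 B=44 C=26 D=43] avail[A=37 B=44 C=26 D=38] open={R1}
Step 2: reserve R2 D 9 -> on_hand[A=37 B=44 C=26 D=43] avail[A=37 B=44 C=26 D=29] open={R1,R2}
Step 3: commit R2 -> on_hand[A=37 B=44 C=26 D=34] avail[A=37 B=44 C=26 D=29] open={R1}
Step 4: reserve R3 B 1 -> on_hand[A=37 B=44 C=26 D=34] avail[A=37 B=43 C=26 D=29] open={R1,R3}
Step 5: cancel R3 -> on_hand[A=37 B=44 C=26 D=34] avail[A=37 B=44 C=26 D=29] open={R1}
Step 6: cancel R1 -> on_hand[A=37 B=44 C=26 D=34] avail[A=37 B=44 C=26 D=34] open={}
Step 7: reserve R4 C 2 -> on_hand[A=37 B=44 C=26 D=34] avail[A=37 B=44 C=24 D=34] open={R4}
Step 8: commit R4 -> on_hand[A=37 B=44 C=24 D=34] avail[A=37 B=44 C=24 D=34] open={}
Step 9: reserve R5 D 5 -> on_hand[A=37 B=44 C=24 D=34] avail[A=37 B=44 C=24 D=29] open={R5}
Step 10: commit R5 -> on_hand[A=37 B=44 C=24 D=29] avail[A=37 B=44 C=24 D=29] open={}
Step 11: reserve R6 C 3 -> on_hand[A=37 B=44 C=24 D=29] avail[A=37 B=44 C=21 D=29] open={R6}
Open reservations: ['R6'] -> 1

Answer: 1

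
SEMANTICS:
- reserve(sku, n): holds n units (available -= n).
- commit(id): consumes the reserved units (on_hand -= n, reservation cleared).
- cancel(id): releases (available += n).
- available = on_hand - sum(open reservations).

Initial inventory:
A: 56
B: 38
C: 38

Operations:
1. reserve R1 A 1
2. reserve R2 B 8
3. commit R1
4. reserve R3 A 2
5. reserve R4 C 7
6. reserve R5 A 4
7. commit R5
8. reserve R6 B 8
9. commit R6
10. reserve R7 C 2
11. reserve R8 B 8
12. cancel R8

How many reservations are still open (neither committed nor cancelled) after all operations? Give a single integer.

Answer: 4

Derivation:
Step 1: reserve R1 A 1 -> on_hand[A=56 B=38 C=38] avail[A=55 B=38 C=38] open={R1}
Step 2: reserve R2 B 8 -> on_hand[A=56 B=38 C=38] avail[A=55 B=30 C=38] open={R1,R2}
Step 3: commit R1 -> on_hand[A=55 B=38 C=38] avail[A=55 B=30 C=38] open={R2}
Step 4: reserve R3 A 2 -> on_hand[A=55 B=38 C=38] avail[A=53 B=30 C=38] open={R2,R3}
Step 5: reserve R4 C 7 -> on_hand[A=55 B=38 C=38] avail[A=53 B=30 C=31] open={R2,R3,R4}
Step 6: reserve R5 A 4 -> on_hand[A=55 B=38 C=38] avail[A=49 B=30 C=31] open={R2,R3,R4,R5}
Step 7: commit R5 -> on_hand[A=51 B=38 C=38] avail[A=49 B=30 C=31] open={R2,R3,R4}
Step 8: reserve R6 B 8 -> on_hand[A=51 B=38 C=38] avail[A=49 B=22 C=31] open={R2,R3,R4,R6}
Step 9: commit R6 -> on_hand[A=51 B=30 C=38] avail[A=49 B=22 C=31] open={R2,R3,R4}
Step 10: reserve R7 C 2 -> on_hand[A=51 B=30 C=38] avail[A=49 B=22 C=29] open={R2,R3,R4,R7}
Step 11: reserve R8 B 8 -> on_hand[A=51 B=30 C=38] avail[A=49 B=14 C=29] open={R2,R3,R4,R7,R8}
Step 12: cancel R8 -> on_hand[A=51 B=30 C=38] avail[A=49 B=22 C=29] open={R2,R3,R4,R7}
Open reservations: ['R2', 'R3', 'R4', 'R7'] -> 4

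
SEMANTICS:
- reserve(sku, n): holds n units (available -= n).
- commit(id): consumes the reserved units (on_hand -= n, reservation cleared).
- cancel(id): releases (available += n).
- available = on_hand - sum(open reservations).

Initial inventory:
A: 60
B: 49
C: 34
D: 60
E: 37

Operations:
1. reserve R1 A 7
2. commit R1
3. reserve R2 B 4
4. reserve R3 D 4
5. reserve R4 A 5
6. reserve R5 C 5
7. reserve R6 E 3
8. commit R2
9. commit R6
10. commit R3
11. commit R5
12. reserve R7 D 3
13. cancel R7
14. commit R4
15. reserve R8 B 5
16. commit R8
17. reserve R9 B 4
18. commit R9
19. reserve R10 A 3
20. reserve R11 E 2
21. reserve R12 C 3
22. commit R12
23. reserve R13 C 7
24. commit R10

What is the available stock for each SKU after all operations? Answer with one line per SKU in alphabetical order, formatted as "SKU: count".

Answer: A: 45
B: 36
C: 19
D: 56
E: 32

Derivation:
Step 1: reserve R1 A 7 -> on_hand[A=60 B=49 C=34 D=60 E=37] avail[A=53 B=49 C=34 D=60 E=37] open={R1}
Step 2: commit R1 -> on_hand[A=53 B=49 C=34 D=60 E=37] avail[A=53 B=49 C=34 D=60 E=37] open={}
Step 3: reserve R2 B 4 -> on_hand[A=53 B=49 C=34 D=60 E=37] avail[A=53 B=45 C=34 D=60 E=37] open={R2}
Step 4: reserve R3 D 4 -> on_hand[A=53 B=49 C=34 D=60 E=37] avail[A=53 B=45 C=34 D=56 E=37] open={R2,R3}
Step 5: reserve R4 A 5 -> on_hand[A=53 B=49 C=34 D=60 E=37] avail[A=48 B=45 C=34 D=56 E=37] open={R2,R3,R4}
Step 6: reserve R5 C 5 -> on_hand[A=53 B=49 C=34 D=60 E=37] avail[A=48 B=45 C=29 D=56 E=37] open={R2,R3,R4,R5}
Step 7: reserve R6 E 3 -> on_hand[A=53 B=49 C=34 D=60 E=37] avail[A=48 B=45 C=29 D=56 E=34] open={R2,R3,R4,R5,R6}
Step 8: commit R2 -> on_hand[A=53 B=45 C=34 D=60 E=37] avail[A=48 B=45 C=29 D=56 E=34] open={R3,R4,R5,R6}
Step 9: commit R6 -> on_hand[A=53 B=45 C=34 D=60 E=34] avail[A=48 B=45 C=29 D=56 E=34] open={R3,R4,R5}
Step 10: commit R3 -> on_hand[A=53 B=45 C=34 D=56 E=34] avail[A=48 B=45 C=29 D=56 E=34] open={R4,R5}
Step 11: commit R5 -> on_hand[A=53 B=45 C=29 D=56 E=34] avail[A=48 B=45 C=29 D=56 E=34] open={R4}
Step 12: reserve R7 D 3 -> on_hand[A=53 B=45 C=29 D=56 E=34] avail[A=48 B=45 C=29 D=53 E=34] open={R4,R7}
Step 13: cancel R7 -> on_hand[A=53 B=45 C=29 D=56 E=34] avail[A=48 B=45 C=29 D=56 E=34] open={R4}
Step 14: commit R4 -> on_hand[A=48 B=45 C=29 D=56 E=34] avail[A=48 B=45 C=29 D=56 E=34] open={}
Step 15: reserve R8 B 5 -> on_hand[A=48 B=45 C=29 D=56 E=34] avail[A=48 B=40 C=29 D=56 E=34] open={R8}
Step 16: commit R8 -> on_hand[A=48 B=40 C=29 D=56 E=34] avail[A=48 B=40 C=29 D=56 E=34] open={}
Step 17: reserve R9 B 4 -> on_hand[A=48 B=40 C=29 D=56 E=34] avail[A=48 B=36 C=29 D=56 E=34] open={R9}
Step 18: commit R9 -> on_hand[A=48 B=36 C=29 D=56 E=34] avail[A=48 B=36 C=29 D=56 E=34] open={}
Step 19: reserve R10 A 3 -> on_hand[A=48 B=36 C=29 D=56 E=34] avail[A=45 B=36 C=29 D=56 E=34] open={R10}
Step 20: reserve R11 E 2 -> on_hand[A=48 B=36 C=29 D=56 E=34] avail[A=45 B=36 C=29 D=56 E=32] open={R10,R11}
Step 21: reserve R12 C 3 -> on_hand[A=48 B=36 C=29 D=56 E=34] avail[A=45 B=36 C=26 D=56 E=32] open={R10,R11,R12}
Step 22: commit R12 -> on_hand[A=48 B=36 C=26 D=56 E=34] avail[A=45 B=36 C=26 D=56 E=32] open={R10,R11}
Step 23: reserve R13 C 7 -> on_hand[A=48 B=36 C=26 D=56 E=34] avail[A=45 B=36 C=19 D=56 E=32] open={R10,R11,R13}
Step 24: commit R10 -> on_hand[A=45 B=36 C=26 D=56 E=34] avail[A=45 B=36 C=19 D=56 E=32] open={R11,R13}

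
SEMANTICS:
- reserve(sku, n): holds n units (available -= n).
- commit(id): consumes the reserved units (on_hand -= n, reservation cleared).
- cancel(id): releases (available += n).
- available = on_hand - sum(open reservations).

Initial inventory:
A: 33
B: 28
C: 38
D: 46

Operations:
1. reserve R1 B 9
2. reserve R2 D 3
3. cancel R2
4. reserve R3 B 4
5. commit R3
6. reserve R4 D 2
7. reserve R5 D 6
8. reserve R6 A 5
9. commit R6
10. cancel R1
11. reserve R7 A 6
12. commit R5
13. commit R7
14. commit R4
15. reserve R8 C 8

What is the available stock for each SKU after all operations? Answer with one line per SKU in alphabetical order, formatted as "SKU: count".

Answer: A: 22
B: 24
C: 30
D: 38

Derivation:
Step 1: reserve R1 B 9 -> on_hand[A=33 B=28 C=38 D=46] avail[A=33 B=19 C=38 D=46] open={R1}
Step 2: reserve R2 D 3 -> on_hand[A=33 B=28 C=38 D=46] avail[A=33 B=19 C=38 D=43] open={R1,R2}
Step 3: cancel R2 -> on_hand[A=33 B=28 C=38 D=46] avail[A=33 B=19 C=38 D=46] open={R1}
Step 4: reserve R3 B 4 -> on_hand[A=33 B=28 C=38 D=46] avail[A=33 B=15 C=38 D=46] open={R1,R3}
Step 5: commit R3 -> on_hand[A=33 B=24 C=38 D=46] avail[A=33 B=15 C=38 D=46] open={R1}
Step 6: reserve R4 D 2 -> on_hand[A=33 B=24 C=38 D=46] avail[A=33 B=15 C=38 D=44] open={R1,R4}
Step 7: reserve R5 D 6 -> on_hand[A=33 B=24 C=38 D=46] avail[A=33 B=15 C=38 D=38] open={R1,R4,R5}
Step 8: reserve R6 A 5 -> on_hand[A=33 B=24 C=38 D=46] avail[A=28 B=15 C=38 D=38] open={R1,R4,R5,R6}
Step 9: commit R6 -> on_hand[A=28 B=24 C=38 D=46] avail[A=28 B=15 C=38 D=38] open={R1,R4,R5}
Step 10: cancel R1 -> on_hand[A=28 B=24 C=38 D=46] avail[A=28 B=24 C=38 D=38] open={R4,R5}
Step 11: reserve R7 A 6 -> on_hand[A=28 B=24 C=38 D=46] avail[A=22 B=24 C=38 D=38] open={R4,R5,R7}
Step 12: commit R5 -> on_hand[A=28 B=24 C=38 D=40] avail[A=22 B=24 C=38 D=38] open={R4,R7}
Step 13: commit R7 -> on_hand[A=22 B=24 C=38 D=40] avail[A=22 B=24 C=38 D=38] open={R4}
Step 14: commit R4 -> on_hand[A=22 B=24 C=38 D=38] avail[A=22 B=24 C=38 D=38] open={}
Step 15: reserve R8 C 8 -> on_hand[A=22 B=24 C=38 D=38] avail[A=22 B=24 C=30 D=38] open={R8}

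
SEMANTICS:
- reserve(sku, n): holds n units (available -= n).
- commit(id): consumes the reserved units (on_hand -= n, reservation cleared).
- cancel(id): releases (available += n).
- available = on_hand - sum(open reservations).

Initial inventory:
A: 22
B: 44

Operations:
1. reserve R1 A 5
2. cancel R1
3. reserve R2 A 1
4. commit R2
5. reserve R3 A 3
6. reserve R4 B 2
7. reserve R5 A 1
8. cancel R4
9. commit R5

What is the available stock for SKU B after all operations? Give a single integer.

Answer: 44

Derivation:
Step 1: reserve R1 A 5 -> on_hand[A=22 B=44] avail[A=17 B=44] open={R1}
Step 2: cancel R1 -> on_hand[A=22 B=44] avail[A=22 B=44] open={}
Step 3: reserve R2 A 1 -> on_hand[A=22 B=44] avail[A=21 B=44] open={R2}
Step 4: commit R2 -> on_hand[A=21 B=44] avail[A=21 B=44] open={}
Step 5: reserve R3 A 3 -> on_hand[A=21 B=44] avail[A=18 B=44] open={R3}
Step 6: reserve R4 B 2 -> on_hand[A=21 B=44] avail[A=18 B=42] open={R3,R4}
Step 7: reserve R5 A 1 -> on_hand[A=21 B=44] avail[A=17 B=42] open={R3,R4,R5}
Step 8: cancel R4 -> on_hand[A=21 B=44] avail[A=17 B=44] open={R3,R5}
Step 9: commit R5 -> on_hand[A=20 B=44] avail[A=17 B=44] open={R3}
Final available[B] = 44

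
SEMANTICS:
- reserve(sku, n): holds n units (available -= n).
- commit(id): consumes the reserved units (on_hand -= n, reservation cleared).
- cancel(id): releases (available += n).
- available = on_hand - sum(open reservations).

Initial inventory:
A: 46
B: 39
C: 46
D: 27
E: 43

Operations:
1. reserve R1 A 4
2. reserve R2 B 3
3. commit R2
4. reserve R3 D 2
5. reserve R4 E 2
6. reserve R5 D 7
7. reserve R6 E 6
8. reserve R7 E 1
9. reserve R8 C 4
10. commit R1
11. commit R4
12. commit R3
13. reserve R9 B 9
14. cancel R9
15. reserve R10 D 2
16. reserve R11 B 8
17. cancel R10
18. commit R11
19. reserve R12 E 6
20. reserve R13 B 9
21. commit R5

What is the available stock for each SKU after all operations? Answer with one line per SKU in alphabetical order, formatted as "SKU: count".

Answer: A: 42
B: 19
C: 42
D: 18
E: 28

Derivation:
Step 1: reserve R1 A 4 -> on_hand[A=46 B=39 C=46 D=27 E=43] avail[A=42 B=39 C=46 D=27 E=43] open={R1}
Step 2: reserve R2 B 3 -> on_hand[A=46 B=39 C=46 D=27 E=43] avail[A=42 B=36 C=46 D=27 E=43] open={R1,R2}
Step 3: commit R2 -> on_hand[A=46 B=36 C=46 D=27 E=43] avail[A=42 B=36 C=46 D=27 E=43] open={R1}
Step 4: reserve R3 D 2 -> on_hand[A=46 B=36 C=46 D=27 E=43] avail[A=42 B=36 C=46 D=25 E=43] open={R1,R3}
Step 5: reserve R4 E 2 -> on_hand[A=46 B=36 C=46 D=27 E=43] avail[A=42 B=36 C=46 D=25 E=41] open={R1,R3,R4}
Step 6: reserve R5 D 7 -> on_hand[A=46 B=36 C=46 D=27 E=43] avail[A=42 B=36 C=46 D=18 E=41] open={R1,R3,R4,R5}
Step 7: reserve R6 E 6 -> on_hand[A=46 B=36 C=46 D=27 E=43] avail[A=42 B=36 C=46 D=18 E=35] open={R1,R3,R4,R5,R6}
Step 8: reserve R7 E 1 -> on_hand[A=46 B=36 C=46 D=27 E=43] avail[A=42 B=36 C=46 D=18 E=34] open={R1,R3,R4,R5,R6,R7}
Step 9: reserve R8 C 4 -> on_hand[A=46 B=36 C=46 D=27 E=43] avail[A=42 B=36 C=42 D=18 E=34] open={R1,R3,R4,R5,R6,R7,R8}
Step 10: commit R1 -> on_hand[A=42 B=36 C=46 D=27 E=43] avail[A=42 B=36 C=42 D=18 E=34] open={R3,R4,R5,R6,R7,R8}
Step 11: commit R4 -> on_hand[A=42 B=36 C=46 D=27 E=41] avail[A=42 B=36 C=42 D=18 E=34] open={R3,R5,R6,R7,R8}
Step 12: commit R3 -> on_hand[A=42 B=36 C=46 D=25 E=41] avail[A=42 B=36 C=42 D=18 E=34] open={R5,R6,R7,R8}
Step 13: reserve R9 B 9 -> on_hand[A=42 B=36 C=46 D=25 E=41] avail[A=42 B=27 C=42 D=18 E=34] open={R5,R6,R7,R8,R9}
Step 14: cancel R9 -> on_hand[A=42 B=36 C=46 D=25 E=41] avail[A=42 B=36 C=42 D=18 E=34] open={R5,R6,R7,R8}
Step 15: reserve R10 D 2 -> on_hand[A=42 B=36 C=46 D=25 E=41] avail[A=42 B=36 C=42 D=16 E=34] open={R10,R5,R6,R7,R8}
Step 16: reserve R11 B 8 -> on_hand[A=42 B=36 C=46 D=25 E=41] avail[A=42 B=28 C=42 D=16 E=34] open={R10,R11,R5,R6,R7,R8}
Step 17: cancel R10 -> on_hand[A=42 B=36 C=46 D=25 E=41] avail[A=42 B=28 C=42 D=18 E=34] open={R11,R5,R6,R7,R8}
Step 18: commit R11 -> on_hand[A=42 B=28 C=46 D=25 E=41] avail[A=42 B=28 C=42 D=18 E=34] open={R5,R6,R7,R8}
Step 19: reserve R12 E 6 -> on_hand[A=42 B=28 C=46 D=25 E=41] avail[A=42 B=28 C=42 D=18 E=28] open={R12,R5,R6,R7,R8}
Step 20: reserve R13 B 9 -> on_hand[A=42 B=28 C=46 D=25 E=41] avail[A=42 B=19 C=42 D=18 E=28] open={R12,R13,R5,R6,R7,R8}
Step 21: commit R5 -> on_hand[A=42 B=28 C=46 D=18 E=41] avail[A=42 B=19 C=42 D=18 E=28] open={R12,R13,R6,R7,R8}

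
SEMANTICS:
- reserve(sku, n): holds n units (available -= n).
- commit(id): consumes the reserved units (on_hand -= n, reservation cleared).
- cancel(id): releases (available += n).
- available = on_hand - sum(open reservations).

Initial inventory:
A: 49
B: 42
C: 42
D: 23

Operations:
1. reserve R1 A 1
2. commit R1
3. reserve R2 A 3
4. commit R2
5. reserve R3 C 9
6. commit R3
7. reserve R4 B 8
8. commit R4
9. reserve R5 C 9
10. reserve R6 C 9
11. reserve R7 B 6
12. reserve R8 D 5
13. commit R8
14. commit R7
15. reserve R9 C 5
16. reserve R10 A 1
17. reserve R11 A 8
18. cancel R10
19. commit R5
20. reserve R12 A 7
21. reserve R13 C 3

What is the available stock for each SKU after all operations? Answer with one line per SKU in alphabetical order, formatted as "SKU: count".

Answer: A: 30
B: 28
C: 7
D: 18

Derivation:
Step 1: reserve R1 A 1 -> on_hand[A=49 B=42 C=42 D=23] avail[A=48 B=42 C=42 D=23] open={R1}
Step 2: commit R1 -> on_hand[A=48 B=42 C=42 D=23] avail[A=48 B=42 C=42 D=23] open={}
Step 3: reserve R2 A 3 -> on_hand[A=48 B=42 C=42 D=23] avail[A=45 B=42 C=42 D=23] open={R2}
Step 4: commit R2 -> on_hand[A=45 B=42 C=42 D=23] avail[A=45 B=42 C=42 D=23] open={}
Step 5: reserve R3 C 9 -> on_hand[A=45 B=42 C=42 D=23] avail[A=45 B=42 C=33 D=23] open={R3}
Step 6: commit R3 -> on_hand[A=45 B=42 C=33 D=23] avail[A=45 B=42 C=33 D=23] open={}
Step 7: reserve R4 B 8 -> on_hand[A=45 B=42 C=33 D=23] avail[A=45 B=34 C=33 D=23] open={R4}
Step 8: commit R4 -> on_hand[A=45 B=34 C=33 D=23] avail[A=45 B=34 C=33 D=23] open={}
Step 9: reserve R5 C 9 -> on_hand[A=45 B=34 C=33 D=23] avail[A=45 B=34 C=24 D=23] open={R5}
Step 10: reserve R6 C 9 -> on_hand[A=45 B=34 C=33 D=23] avail[A=45 B=34 C=15 D=23] open={R5,R6}
Step 11: reserve R7 B 6 -> on_hand[A=45 B=34 C=33 D=23] avail[A=45 B=28 C=15 D=23] open={R5,R6,R7}
Step 12: reserve R8 D 5 -> on_hand[A=45 B=34 C=33 D=23] avail[A=45 B=28 C=15 D=18] open={R5,R6,R7,R8}
Step 13: commit R8 -> on_hand[A=45 B=34 C=33 D=18] avail[A=45 B=28 C=15 D=18] open={R5,R6,R7}
Step 14: commit R7 -> on_hand[A=45 B=28 C=33 D=18] avail[A=45 B=28 C=15 D=18] open={R5,R6}
Step 15: reserve R9 C 5 -> on_hand[A=45 B=28 C=33 D=18] avail[A=45 B=28 C=10 D=18] open={R5,R6,R9}
Step 16: reserve R10 A 1 -> on_hand[A=45 B=28 C=33 D=18] avail[A=44 B=28 C=10 D=18] open={R10,R5,R6,R9}
Step 17: reserve R11 A 8 -> on_hand[A=45 B=28 C=33 D=18] avail[A=36 B=28 C=10 D=18] open={R10,R11,R5,R6,R9}
Step 18: cancel R10 -> on_hand[A=45 B=28 C=33 D=18] avail[A=37 B=28 C=10 D=18] open={R11,R5,R6,R9}
Step 19: commit R5 -> on_hand[A=45 B=28 C=24 D=18] avail[A=37 B=28 C=10 D=18] open={R11,R6,R9}
Step 20: reserve R12 A 7 -> on_hand[A=45 B=28 C=24 D=18] avail[A=30 B=28 C=10 D=18] open={R11,R12,R6,R9}
Step 21: reserve R13 C 3 -> on_hand[A=45 B=28 C=24 D=18] avail[A=30 B=28 C=7 D=18] open={R11,R12,R13,R6,R9}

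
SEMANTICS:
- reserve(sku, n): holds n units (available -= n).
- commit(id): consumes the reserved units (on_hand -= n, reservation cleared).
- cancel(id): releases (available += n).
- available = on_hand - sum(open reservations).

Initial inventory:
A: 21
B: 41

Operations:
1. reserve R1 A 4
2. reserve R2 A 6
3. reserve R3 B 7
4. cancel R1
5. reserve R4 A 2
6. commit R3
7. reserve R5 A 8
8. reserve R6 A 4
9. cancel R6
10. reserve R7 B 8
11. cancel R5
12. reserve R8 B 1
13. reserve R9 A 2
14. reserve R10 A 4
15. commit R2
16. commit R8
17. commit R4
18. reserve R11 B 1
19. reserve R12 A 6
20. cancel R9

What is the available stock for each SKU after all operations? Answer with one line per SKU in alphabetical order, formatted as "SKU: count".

Step 1: reserve R1 A 4 -> on_hand[A=21 B=41] avail[A=17 B=41] open={R1}
Step 2: reserve R2 A 6 -> on_hand[A=21 B=41] avail[A=11 B=41] open={R1,R2}
Step 3: reserve R3 B 7 -> on_hand[A=21 B=41] avail[A=11 B=34] open={R1,R2,R3}
Step 4: cancel R1 -> on_hand[A=21 B=41] avail[A=15 B=34] open={R2,R3}
Step 5: reserve R4 A 2 -> on_hand[A=21 B=41] avail[A=13 B=34] open={R2,R3,R4}
Step 6: commit R3 -> on_hand[A=21 B=34] avail[A=13 B=34] open={R2,R4}
Step 7: reserve R5 A 8 -> on_hand[A=21 B=34] avail[A=5 B=34] open={R2,R4,R5}
Step 8: reserve R6 A 4 -> on_hand[A=21 B=34] avail[A=1 B=34] open={R2,R4,R5,R6}
Step 9: cancel R6 -> on_hand[A=21 B=34] avail[A=5 B=34] open={R2,R4,R5}
Step 10: reserve R7 B 8 -> on_hand[A=21 B=34] avail[A=5 B=26] open={R2,R4,R5,R7}
Step 11: cancel R5 -> on_hand[A=21 B=34] avail[A=13 B=26] open={R2,R4,R7}
Step 12: reserve R8 B 1 -> on_hand[A=21 B=34] avail[A=13 B=25] open={R2,R4,R7,R8}
Step 13: reserve R9 A 2 -> on_hand[A=21 B=34] avail[A=11 B=25] open={R2,R4,R7,R8,R9}
Step 14: reserve R10 A 4 -> on_hand[A=21 B=34] avail[A=7 B=25] open={R10,R2,R4,R7,R8,R9}
Step 15: commit R2 -> on_hand[A=15 B=34] avail[A=7 B=25] open={R10,R4,R7,R8,R9}
Step 16: commit R8 -> on_hand[A=15 B=33] avail[A=7 B=25] open={R10,R4,R7,R9}
Step 17: commit R4 -> on_hand[A=13 B=33] avail[A=7 B=25] open={R10,R7,R9}
Step 18: reserve R11 B 1 -> on_hand[A=13 B=33] avail[A=7 B=24] open={R10,R11,R7,R9}
Step 19: reserve R12 A 6 -> on_hand[A=13 B=33] avail[A=1 B=24] open={R10,R11,R12,R7,R9}
Step 20: cancel R9 -> on_hand[A=13 B=33] avail[A=3 B=24] open={R10,R11,R12,R7}

Answer: A: 3
B: 24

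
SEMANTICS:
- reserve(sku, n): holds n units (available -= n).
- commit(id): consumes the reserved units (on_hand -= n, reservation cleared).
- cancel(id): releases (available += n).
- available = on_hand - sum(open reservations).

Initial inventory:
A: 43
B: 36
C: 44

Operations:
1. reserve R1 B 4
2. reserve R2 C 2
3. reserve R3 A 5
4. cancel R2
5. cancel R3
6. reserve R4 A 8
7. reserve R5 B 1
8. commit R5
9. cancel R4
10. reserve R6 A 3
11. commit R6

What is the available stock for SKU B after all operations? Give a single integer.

Answer: 31

Derivation:
Step 1: reserve R1 B 4 -> on_hand[A=43 B=36 C=44] avail[A=43 B=32 C=44] open={R1}
Step 2: reserve R2 C 2 -> on_hand[A=43 B=36 C=44] avail[A=43 B=32 C=42] open={R1,R2}
Step 3: reserve R3 A 5 -> on_hand[A=43 B=36 C=44] avail[A=38 B=32 C=42] open={R1,R2,R3}
Step 4: cancel R2 -> on_hand[A=43 B=36 C=44] avail[A=38 B=32 C=44] open={R1,R3}
Step 5: cancel R3 -> on_hand[A=43 B=36 C=44] avail[A=43 B=32 C=44] open={R1}
Step 6: reserve R4 A 8 -> on_hand[A=43 B=36 C=44] avail[A=35 B=32 C=44] open={R1,R4}
Step 7: reserve R5 B 1 -> on_hand[A=43 B=36 C=44] avail[A=35 B=31 C=44] open={R1,R4,R5}
Step 8: commit R5 -> on_hand[A=43 B=35 C=44] avail[A=35 B=31 C=44] open={R1,R4}
Step 9: cancel R4 -> on_hand[A=43 B=35 C=44] avail[A=43 B=31 C=44] open={R1}
Step 10: reserve R6 A 3 -> on_hand[A=43 B=35 C=44] avail[A=40 B=31 C=44] open={R1,R6}
Step 11: commit R6 -> on_hand[A=40 B=35 C=44] avail[A=40 B=31 C=44] open={R1}
Final available[B] = 31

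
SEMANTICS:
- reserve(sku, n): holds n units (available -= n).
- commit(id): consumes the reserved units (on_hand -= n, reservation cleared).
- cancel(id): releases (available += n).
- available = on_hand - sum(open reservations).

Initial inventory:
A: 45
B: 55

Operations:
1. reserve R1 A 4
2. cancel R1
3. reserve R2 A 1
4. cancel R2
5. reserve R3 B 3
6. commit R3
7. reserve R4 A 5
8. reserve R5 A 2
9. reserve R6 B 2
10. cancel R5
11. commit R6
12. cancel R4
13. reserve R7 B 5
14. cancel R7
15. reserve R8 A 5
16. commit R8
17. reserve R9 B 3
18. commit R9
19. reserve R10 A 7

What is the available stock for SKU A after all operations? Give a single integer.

Answer: 33

Derivation:
Step 1: reserve R1 A 4 -> on_hand[A=45 B=55] avail[A=41 B=55] open={R1}
Step 2: cancel R1 -> on_hand[A=45 B=55] avail[A=45 B=55] open={}
Step 3: reserve R2 A 1 -> on_hand[A=45 B=55] avail[A=44 B=55] open={R2}
Step 4: cancel R2 -> on_hand[A=45 B=55] avail[A=45 B=55] open={}
Step 5: reserve R3 B 3 -> on_hand[A=45 B=55] avail[A=45 B=52] open={R3}
Step 6: commit R3 -> on_hand[A=45 B=52] avail[A=45 B=52] open={}
Step 7: reserve R4 A 5 -> on_hand[A=45 B=52] avail[A=40 B=52] open={R4}
Step 8: reserve R5 A 2 -> on_hand[A=45 B=52] avail[A=38 B=52] open={R4,R5}
Step 9: reserve R6 B 2 -> on_hand[A=45 B=52] avail[A=38 B=50] open={R4,R5,R6}
Step 10: cancel R5 -> on_hand[A=45 B=52] avail[A=40 B=50] open={R4,R6}
Step 11: commit R6 -> on_hand[A=45 B=50] avail[A=40 B=50] open={R4}
Step 12: cancel R4 -> on_hand[A=45 B=50] avail[A=45 B=50] open={}
Step 13: reserve R7 B 5 -> on_hand[A=45 B=50] avail[A=45 B=45] open={R7}
Step 14: cancel R7 -> on_hand[A=45 B=50] avail[A=45 B=50] open={}
Step 15: reserve R8 A 5 -> on_hand[A=45 B=50] avail[A=40 B=50] open={R8}
Step 16: commit R8 -> on_hand[A=40 B=50] avail[A=40 B=50] open={}
Step 17: reserve R9 B 3 -> on_hand[A=40 B=50] avail[A=40 B=47] open={R9}
Step 18: commit R9 -> on_hand[A=40 B=47] avail[A=40 B=47] open={}
Step 19: reserve R10 A 7 -> on_hand[A=40 B=47] avail[A=33 B=47] open={R10}
Final available[A] = 33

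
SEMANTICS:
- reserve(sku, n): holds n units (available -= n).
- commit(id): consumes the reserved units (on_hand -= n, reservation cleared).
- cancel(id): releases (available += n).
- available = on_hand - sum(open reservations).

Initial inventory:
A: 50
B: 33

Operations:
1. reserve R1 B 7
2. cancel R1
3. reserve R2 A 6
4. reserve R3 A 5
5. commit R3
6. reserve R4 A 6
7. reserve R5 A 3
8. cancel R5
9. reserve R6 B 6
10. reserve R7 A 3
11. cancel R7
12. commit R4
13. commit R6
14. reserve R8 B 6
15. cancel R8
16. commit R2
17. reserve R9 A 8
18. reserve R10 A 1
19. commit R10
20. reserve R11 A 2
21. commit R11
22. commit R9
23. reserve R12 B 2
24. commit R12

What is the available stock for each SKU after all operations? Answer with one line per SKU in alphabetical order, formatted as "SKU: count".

Answer: A: 22
B: 25

Derivation:
Step 1: reserve R1 B 7 -> on_hand[A=50 B=33] avail[A=50 B=26] open={R1}
Step 2: cancel R1 -> on_hand[A=50 B=33] avail[A=50 B=33] open={}
Step 3: reserve R2 A 6 -> on_hand[A=50 B=33] avail[A=44 B=33] open={R2}
Step 4: reserve R3 A 5 -> on_hand[A=50 B=33] avail[A=39 B=33] open={R2,R3}
Step 5: commit R3 -> on_hand[A=45 B=33] avail[A=39 B=33] open={R2}
Step 6: reserve R4 A 6 -> on_hand[A=45 B=33] avail[A=33 B=33] open={R2,R4}
Step 7: reserve R5 A 3 -> on_hand[A=45 B=33] avail[A=30 B=33] open={R2,R4,R5}
Step 8: cancel R5 -> on_hand[A=45 B=33] avail[A=33 B=33] open={R2,R4}
Step 9: reserve R6 B 6 -> on_hand[A=45 B=33] avail[A=33 B=27] open={R2,R4,R6}
Step 10: reserve R7 A 3 -> on_hand[A=45 B=33] avail[A=30 B=27] open={R2,R4,R6,R7}
Step 11: cancel R7 -> on_hand[A=45 B=33] avail[A=33 B=27] open={R2,R4,R6}
Step 12: commit R4 -> on_hand[A=39 B=33] avail[A=33 B=27] open={R2,R6}
Step 13: commit R6 -> on_hand[A=39 B=27] avail[A=33 B=27] open={R2}
Step 14: reserve R8 B 6 -> on_hand[A=39 B=27] avail[A=33 B=21] open={R2,R8}
Step 15: cancel R8 -> on_hand[A=39 B=27] avail[A=33 B=27] open={R2}
Step 16: commit R2 -> on_hand[A=33 B=27] avail[A=33 B=27] open={}
Step 17: reserve R9 A 8 -> on_hand[A=33 B=27] avail[A=25 B=27] open={R9}
Step 18: reserve R10 A 1 -> on_hand[A=33 B=27] avail[A=24 B=27] open={R10,R9}
Step 19: commit R10 -> on_hand[A=32 B=27] avail[A=24 B=27] open={R9}
Step 20: reserve R11 A 2 -> on_hand[A=32 B=27] avail[A=22 B=27] open={R11,R9}
Step 21: commit R11 -> on_hand[A=30 B=27] avail[A=22 B=27] open={R9}
Step 22: commit R9 -> on_hand[A=22 B=27] avail[A=22 B=27] open={}
Step 23: reserve R12 B 2 -> on_hand[A=22 B=27] avail[A=22 B=25] open={R12}
Step 24: commit R12 -> on_hand[A=22 B=25] avail[A=22 B=25] open={}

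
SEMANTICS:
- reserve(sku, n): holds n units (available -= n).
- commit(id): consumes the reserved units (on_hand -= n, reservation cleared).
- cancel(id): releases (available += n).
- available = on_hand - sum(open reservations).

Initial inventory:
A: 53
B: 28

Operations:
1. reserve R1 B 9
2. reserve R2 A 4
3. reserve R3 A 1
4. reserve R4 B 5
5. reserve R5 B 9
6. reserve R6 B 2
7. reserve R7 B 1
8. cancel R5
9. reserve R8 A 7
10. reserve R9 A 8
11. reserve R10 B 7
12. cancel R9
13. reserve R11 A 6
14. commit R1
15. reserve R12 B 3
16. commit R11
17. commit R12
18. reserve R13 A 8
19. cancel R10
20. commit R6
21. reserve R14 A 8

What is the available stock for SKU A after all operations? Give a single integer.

Answer: 19

Derivation:
Step 1: reserve R1 B 9 -> on_hand[A=53 B=28] avail[A=53 B=19] open={R1}
Step 2: reserve R2 A 4 -> on_hand[A=53 B=28] avail[A=49 B=19] open={R1,R2}
Step 3: reserve R3 A 1 -> on_hand[A=53 B=28] avail[A=48 B=19] open={R1,R2,R3}
Step 4: reserve R4 B 5 -> on_hand[A=53 B=28] avail[A=48 B=14] open={R1,R2,R3,R4}
Step 5: reserve R5 B 9 -> on_hand[A=53 B=28] avail[A=48 B=5] open={R1,R2,R3,R4,R5}
Step 6: reserve R6 B 2 -> on_hand[A=53 B=28] avail[A=48 B=3] open={R1,R2,R3,R4,R5,R6}
Step 7: reserve R7 B 1 -> on_hand[A=53 B=28] avail[A=48 B=2] open={R1,R2,R3,R4,R5,R6,R7}
Step 8: cancel R5 -> on_hand[A=53 B=28] avail[A=48 B=11] open={R1,R2,R3,R4,R6,R7}
Step 9: reserve R8 A 7 -> on_hand[A=53 B=28] avail[A=41 B=11] open={R1,R2,R3,R4,R6,R7,R8}
Step 10: reserve R9 A 8 -> on_hand[A=53 B=28] avail[A=33 B=11] open={R1,R2,R3,R4,R6,R7,R8,R9}
Step 11: reserve R10 B 7 -> on_hand[A=53 B=28] avail[A=33 B=4] open={R1,R10,R2,R3,R4,R6,R7,R8,R9}
Step 12: cancel R9 -> on_hand[A=53 B=28] avail[A=41 B=4] open={R1,R10,R2,R3,R4,R6,R7,R8}
Step 13: reserve R11 A 6 -> on_hand[A=53 B=28] avail[A=35 B=4] open={R1,R10,R11,R2,R3,R4,R6,R7,R8}
Step 14: commit R1 -> on_hand[A=53 B=19] avail[A=35 B=4] open={R10,R11,R2,R3,R4,R6,R7,R8}
Step 15: reserve R12 B 3 -> on_hand[A=53 B=19] avail[A=35 B=1] open={R10,R11,R12,R2,R3,R4,R6,R7,R8}
Step 16: commit R11 -> on_hand[A=47 B=19] avail[A=35 B=1] open={R10,R12,R2,R3,R4,R6,R7,R8}
Step 17: commit R12 -> on_hand[A=47 B=16] avail[A=35 B=1] open={R10,R2,R3,R4,R6,R7,R8}
Step 18: reserve R13 A 8 -> on_hand[A=47 B=16] avail[A=27 B=1] open={R10,R13,R2,R3,R4,R6,R7,R8}
Step 19: cancel R10 -> on_hand[A=47 B=16] avail[A=27 B=8] open={R13,R2,R3,R4,R6,R7,R8}
Step 20: commit R6 -> on_hand[A=47 B=14] avail[A=27 B=8] open={R13,R2,R3,R4,R7,R8}
Step 21: reserve R14 A 8 -> on_hand[A=47 B=14] avail[A=19 B=8] open={R13,R14,R2,R3,R4,R7,R8}
Final available[A] = 19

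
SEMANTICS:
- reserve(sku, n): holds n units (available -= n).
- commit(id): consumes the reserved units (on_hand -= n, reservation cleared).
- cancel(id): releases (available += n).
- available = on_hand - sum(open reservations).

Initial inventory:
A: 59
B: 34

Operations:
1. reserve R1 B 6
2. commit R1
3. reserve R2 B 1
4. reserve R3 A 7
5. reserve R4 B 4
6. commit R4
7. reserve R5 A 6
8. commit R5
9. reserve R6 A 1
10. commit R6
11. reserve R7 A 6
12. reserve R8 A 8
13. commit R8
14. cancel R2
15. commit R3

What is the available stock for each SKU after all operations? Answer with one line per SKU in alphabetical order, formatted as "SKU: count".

Step 1: reserve R1 B 6 -> on_hand[A=59 B=34] avail[A=59 B=28] open={R1}
Step 2: commit R1 -> on_hand[A=59 B=28] avail[A=59 B=28] open={}
Step 3: reserve R2 B 1 -> on_hand[A=59 B=28] avail[A=59 B=27] open={R2}
Step 4: reserve R3 A 7 -> on_hand[A=59 B=28] avail[A=52 B=27] open={R2,R3}
Step 5: reserve R4 B 4 -> on_hand[A=59 B=28] avail[A=52 B=23] open={R2,R3,R4}
Step 6: commit R4 -> on_hand[A=59 B=24] avail[A=52 B=23] open={R2,R3}
Step 7: reserve R5 A 6 -> on_hand[A=59 B=24] avail[A=46 B=23] open={R2,R3,R5}
Step 8: commit R5 -> on_hand[A=53 B=24] avail[A=46 B=23] open={R2,R3}
Step 9: reserve R6 A 1 -> on_hand[A=53 B=24] avail[A=45 B=23] open={R2,R3,R6}
Step 10: commit R6 -> on_hand[A=52 B=24] avail[A=45 B=23] open={R2,R3}
Step 11: reserve R7 A 6 -> on_hand[A=52 B=24] avail[A=39 B=23] open={R2,R3,R7}
Step 12: reserve R8 A 8 -> on_hand[A=52 B=24] avail[A=31 B=23] open={R2,R3,R7,R8}
Step 13: commit R8 -> on_hand[A=44 B=24] avail[A=31 B=23] open={R2,R3,R7}
Step 14: cancel R2 -> on_hand[A=44 B=24] avail[A=31 B=24] open={R3,R7}
Step 15: commit R3 -> on_hand[A=37 B=24] avail[A=31 B=24] open={R7}

Answer: A: 31
B: 24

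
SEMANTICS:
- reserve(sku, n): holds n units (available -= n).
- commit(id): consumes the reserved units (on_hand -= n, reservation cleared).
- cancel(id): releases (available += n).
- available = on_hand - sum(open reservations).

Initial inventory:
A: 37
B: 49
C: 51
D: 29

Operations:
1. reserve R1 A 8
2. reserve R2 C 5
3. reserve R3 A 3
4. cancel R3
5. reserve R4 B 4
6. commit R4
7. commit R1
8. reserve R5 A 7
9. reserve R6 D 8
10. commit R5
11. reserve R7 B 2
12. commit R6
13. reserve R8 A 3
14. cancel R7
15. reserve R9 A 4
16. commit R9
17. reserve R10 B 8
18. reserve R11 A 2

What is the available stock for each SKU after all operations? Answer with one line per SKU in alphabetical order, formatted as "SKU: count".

Answer: A: 13
B: 37
C: 46
D: 21

Derivation:
Step 1: reserve R1 A 8 -> on_hand[A=37 B=49 C=51 D=29] avail[A=29 B=49 C=51 D=29] open={R1}
Step 2: reserve R2 C 5 -> on_hand[A=37 B=49 C=51 D=29] avail[A=29 B=49 C=46 D=29] open={R1,R2}
Step 3: reserve R3 A 3 -> on_hand[A=37 B=49 C=51 D=29] avail[A=26 B=49 C=46 D=29] open={R1,R2,R3}
Step 4: cancel R3 -> on_hand[A=37 B=49 C=51 D=29] avail[A=29 B=49 C=46 D=29] open={R1,R2}
Step 5: reserve R4 B 4 -> on_hand[A=37 B=49 C=51 D=29] avail[A=29 B=45 C=46 D=29] open={R1,R2,R4}
Step 6: commit R4 -> on_hand[A=37 B=45 C=51 D=29] avail[A=29 B=45 C=46 D=29] open={R1,R2}
Step 7: commit R1 -> on_hand[A=29 B=45 C=51 D=29] avail[A=29 B=45 C=46 D=29] open={R2}
Step 8: reserve R5 A 7 -> on_hand[A=29 B=45 C=51 D=29] avail[A=22 B=45 C=46 D=29] open={R2,R5}
Step 9: reserve R6 D 8 -> on_hand[A=29 B=45 C=51 D=29] avail[A=22 B=45 C=46 D=21] open={R2,R5,R6}
Step 10: commit R5 -> on_hand[A=22 B=45 C=51 D=29] avail[A=22 B=45 C=46 D=21] open={R2,R6}
Step 11: reserve R7 B 2 -> on_hand[A=22 B=45 C=51 D=29] avail[A=22 B=43 C=46 D=21] open={R2,R6,R7}
Step 12: commit R6 -> on_hand[A=22 B=45 C=51 D=21] avail[A=22 B=43 C=46 D=21] open={R2,R7}
Step 13: reserve R8 A 3 -> on_hand[A=22 B=45 C=51 D=21] avail[A=19 B=43 C=46 D=21] open={R2,R7,R8}
Step 14: cancel R7 -> on_hand[A=22 B=45 C=51 D=21] avail[A=19 B=45 C=46 D=21] open={R2,R8}
Step 15: reserve R9 A 4 -> on_hand[A=22 B=45 C=51 D=21] avail[A=15 B=45 C=46 D=21] open={R2,R8,R9}
Step 16: commit R9 -> on_hand[A=18 B=45 C=51 D=21] avail[A=15 B=45 C=46 D=21] open={R2,R8}
Step 17: reserve R10 B 8 -> on_hand[A=18 B=45 C=51 D=21] avail[A=15 B=37 C=46 D=21] open={R10,R2,R8}
Step 18: reserve R11 A 2 -> on_hand[A=18 B=45 C=51 D=21] avail[A=13 B=37 C=46 D=21] open={R10,R11,R2,R8}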